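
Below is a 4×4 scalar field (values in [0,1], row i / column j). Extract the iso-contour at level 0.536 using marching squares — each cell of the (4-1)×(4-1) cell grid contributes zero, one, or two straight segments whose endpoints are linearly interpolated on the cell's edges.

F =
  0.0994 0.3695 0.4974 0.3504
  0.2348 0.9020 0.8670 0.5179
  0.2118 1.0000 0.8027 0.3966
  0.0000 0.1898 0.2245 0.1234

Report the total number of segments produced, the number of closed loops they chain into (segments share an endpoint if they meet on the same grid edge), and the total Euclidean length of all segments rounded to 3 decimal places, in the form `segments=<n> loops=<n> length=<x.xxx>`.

cell (0,0): code 0100 → (0.313,1.000)–(1.000,0.451)
cell (0,1): code 1100 → (0.104,2.000)–(0.313,1.000)
cell (0,2): code 1000 → (1.000,2.948)–(0.104,2.000)
cell (1,0): code 0110 → (1.000,0.451)–(2.000,0.411)
cell (1,2): code 1001 → (2.000,2.657)–(1.000,2.948)
cell (2,0): code 0010 → (2.000,0.411)–(2.573,1.000)
cell (2,1): code 0011 → (2.573,1.000)–(2.461,2.000)
cell (2,2): code 0001 → (2.461,2.000)–(2.000,2.657)
total: 8 segments, chained into 1 closed loop(s), length Σ = 7.877503

segments=8 loops=1 length=7.878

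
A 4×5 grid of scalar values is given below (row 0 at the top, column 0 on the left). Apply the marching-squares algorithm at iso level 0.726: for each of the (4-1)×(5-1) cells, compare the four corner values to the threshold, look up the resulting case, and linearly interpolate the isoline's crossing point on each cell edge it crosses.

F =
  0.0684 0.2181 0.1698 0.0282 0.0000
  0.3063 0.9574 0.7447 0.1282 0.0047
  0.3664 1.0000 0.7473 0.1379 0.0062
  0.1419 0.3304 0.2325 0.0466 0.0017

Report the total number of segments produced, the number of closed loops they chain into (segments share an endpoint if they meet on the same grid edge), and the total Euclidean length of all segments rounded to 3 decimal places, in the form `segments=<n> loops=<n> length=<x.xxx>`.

cell (0,0): code 0100 → (0.687,1.000)–(1.000,0.645)
cell (0,1): code 1100 → (0.967,2.000)–(0.687,1.000)
cell (0,2): code 1000 → (1.000,2.030)–(0.967,2.000)
cell (1,0): code 0110 → (1.000,0.645)–(2.000,0.568)
cell (1,2): code 1001 → (2.000,2.035)–(1.000,2.030)
cell (2,0): code 0010 → (2.000,0.568)–(2.409,1.000)
cell (2,1): code 0011 → (2.409,1.000)–(2.041,2.000)
cell (2,2): code 0001 → (2.041,2.000)–(2.000,2.035)
total: 8 segments, chained into 1 closed loop(s), length Σ = 5.274644

segments=8 loops=1 length=5.275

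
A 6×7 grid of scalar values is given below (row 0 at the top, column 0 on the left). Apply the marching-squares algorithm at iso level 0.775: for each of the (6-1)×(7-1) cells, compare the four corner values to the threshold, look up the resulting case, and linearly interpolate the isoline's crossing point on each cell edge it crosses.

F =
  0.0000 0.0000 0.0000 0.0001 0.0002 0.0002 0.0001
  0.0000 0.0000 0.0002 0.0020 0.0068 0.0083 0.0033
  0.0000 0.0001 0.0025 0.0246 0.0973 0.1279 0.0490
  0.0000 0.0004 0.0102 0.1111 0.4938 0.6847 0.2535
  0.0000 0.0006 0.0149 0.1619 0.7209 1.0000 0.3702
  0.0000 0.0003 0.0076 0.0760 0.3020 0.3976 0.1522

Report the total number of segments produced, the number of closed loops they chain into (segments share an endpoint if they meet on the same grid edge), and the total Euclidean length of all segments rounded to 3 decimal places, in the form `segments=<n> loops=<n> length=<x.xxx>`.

segments=4 loops=1 length=3.280

cell (3,4): code 0100 → (3.286,5.000)–(4.000,4.194)
cell (3,5): code 1000 → (4.000,5.357)–(3.286,5.000)
cell (4,4): code 0010 → (4.000,4.194)–(4.374,5.000)
cell (4,5): code 0001 → (4.374,5.000)–(4.000,5.357)
total: 4 segments, chained into 1 closed loop(s), length Σ = 3.280008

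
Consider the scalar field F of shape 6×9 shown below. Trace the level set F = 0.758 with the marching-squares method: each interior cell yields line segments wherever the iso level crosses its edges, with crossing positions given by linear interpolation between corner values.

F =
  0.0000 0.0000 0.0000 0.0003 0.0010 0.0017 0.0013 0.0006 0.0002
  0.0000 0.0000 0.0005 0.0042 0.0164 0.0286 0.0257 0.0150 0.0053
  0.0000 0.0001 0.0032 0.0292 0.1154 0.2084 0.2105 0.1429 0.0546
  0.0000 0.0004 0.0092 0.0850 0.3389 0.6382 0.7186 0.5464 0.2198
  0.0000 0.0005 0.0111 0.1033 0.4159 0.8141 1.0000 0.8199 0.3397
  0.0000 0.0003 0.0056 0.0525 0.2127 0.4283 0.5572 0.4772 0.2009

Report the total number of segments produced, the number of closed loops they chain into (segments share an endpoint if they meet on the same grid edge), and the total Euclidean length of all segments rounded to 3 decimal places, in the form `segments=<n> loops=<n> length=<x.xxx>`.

cell (3,4): code 0100 → (3.681,5.000)–(4.000,4.859)
cell (3,5): code 1100 → (3.140,6.000)–(3.681,5.000)
cell (3,6): code 1100 → (3.774,7.000)–(3.140,6.000)
cell (3,7): code 1000 → (4.000,7.129)–(3.774,7.000)
cell (4,4): code 0010 → (4.000,4.859)–(4.145,5.000)
cell (4,5): code 0011 → (4.145,5.000)–(4.547,6.000)
cell (4,6): code 0011 → (4.547,6.000)–(4.181,7.000)
cell (4,7): code 0001 → (4.181,7.000)–(4.000,7.129)
total: 8 segments, chained into 1 closed loop(s), length Σ = 5.496626

segments=8 loops=1 length=5.497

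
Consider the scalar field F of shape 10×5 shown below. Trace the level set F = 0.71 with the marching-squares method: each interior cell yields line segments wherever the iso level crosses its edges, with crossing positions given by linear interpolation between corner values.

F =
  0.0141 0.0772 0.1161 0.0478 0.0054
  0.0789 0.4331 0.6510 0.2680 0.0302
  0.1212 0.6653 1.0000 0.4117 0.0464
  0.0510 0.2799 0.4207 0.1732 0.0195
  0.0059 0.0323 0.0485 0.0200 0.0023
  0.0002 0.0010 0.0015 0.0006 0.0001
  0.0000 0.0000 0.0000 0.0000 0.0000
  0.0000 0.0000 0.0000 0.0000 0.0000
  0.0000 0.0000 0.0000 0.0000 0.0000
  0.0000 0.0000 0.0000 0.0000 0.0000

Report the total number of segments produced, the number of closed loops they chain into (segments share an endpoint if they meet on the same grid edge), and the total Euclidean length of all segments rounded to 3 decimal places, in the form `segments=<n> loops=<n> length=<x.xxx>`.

segments=4 loops=1 length=3.870

cell (1,1): code 0100 → (1.169,2.000)–(2.000,1.134)
cell (1,2): code 1000 → (2.000,2.493)–(1.169,2.000)
cell (2,1): code 0010 → (2.000,1.134)–(2.501,2.000)
cell (2,2): code 0001 → (2.501,2.000)–(2.000,2.493)
total: 4 segments, chained into 1 closed loop(s), length Σ = 3.869896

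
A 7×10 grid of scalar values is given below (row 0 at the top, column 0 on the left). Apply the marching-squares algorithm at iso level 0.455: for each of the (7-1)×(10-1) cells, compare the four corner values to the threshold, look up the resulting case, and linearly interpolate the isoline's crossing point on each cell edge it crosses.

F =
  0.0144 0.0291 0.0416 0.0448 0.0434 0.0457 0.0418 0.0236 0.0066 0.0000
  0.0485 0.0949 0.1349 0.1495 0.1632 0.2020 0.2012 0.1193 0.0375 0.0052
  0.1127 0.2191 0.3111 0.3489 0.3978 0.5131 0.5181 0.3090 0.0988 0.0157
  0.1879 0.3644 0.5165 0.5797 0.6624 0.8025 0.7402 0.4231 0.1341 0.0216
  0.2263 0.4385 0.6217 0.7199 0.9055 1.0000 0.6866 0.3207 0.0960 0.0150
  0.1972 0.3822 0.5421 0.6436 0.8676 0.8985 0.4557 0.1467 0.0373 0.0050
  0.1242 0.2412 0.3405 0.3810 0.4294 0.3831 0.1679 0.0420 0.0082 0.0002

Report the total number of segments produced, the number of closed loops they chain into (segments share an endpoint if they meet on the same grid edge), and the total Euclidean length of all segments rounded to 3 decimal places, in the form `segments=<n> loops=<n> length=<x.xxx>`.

cell (1,4): code 0100 → (1.813,5.000)–(2.000,4.496)
cell (1,5): code 1100 → (1.801,6.000)–(1.813,5.000)
cell (1,6): code 1000 → (2.000,6.302)–(1.801,6.000)
cell (2,1): code 0100 → (2.701,2.000)–(3.000,1.596)
cell (2,2): code 1100 → (2.460,3.000)–(2.701,2.000)
cell (2,3): code 1100 → (2.216,4.000)–(2.460,3.000)
cell (2,4): code 1110 → (2.000,4.496)–(2.216,4.000)
cell (2,6): code 1001 → (3.000,6.899)–(2.000,6.302)
cell (3,1): code 0110 → (3.000,1.596)–(4.000,1.090)
cell (3,6): code 1001 → (4.000,6.633)–(3.000,6.899)
cell (4,1): code 0110 → (4.000,1.090)–(5.000,1.455)
cell (4,6): code 1001 → (5.000,6.002)–(4.000,6.633)
cell (5,1): code 0010 → (5.000,1.455)–(5.432,2.000)
cell (5,2): code 0011 → (5.432,2.000)–(5.718,3.000)
cell (5,3): code 0011 → (5.718,3.000)–(5.942,4.000)
cell (5,4): code 0011 → (5.942,4.000)–(5.860,5.000)
cell (5,5): code 0011 → (5.860,5.000)–(5.002,6.000)
cell (5,6): code 0001 → (5.002,6.000)–(5.000,6.002)
total: 18 segments, chained into 1 closed loop(s), length Σ = 15.652733

segments=18 loops=1 length=15.653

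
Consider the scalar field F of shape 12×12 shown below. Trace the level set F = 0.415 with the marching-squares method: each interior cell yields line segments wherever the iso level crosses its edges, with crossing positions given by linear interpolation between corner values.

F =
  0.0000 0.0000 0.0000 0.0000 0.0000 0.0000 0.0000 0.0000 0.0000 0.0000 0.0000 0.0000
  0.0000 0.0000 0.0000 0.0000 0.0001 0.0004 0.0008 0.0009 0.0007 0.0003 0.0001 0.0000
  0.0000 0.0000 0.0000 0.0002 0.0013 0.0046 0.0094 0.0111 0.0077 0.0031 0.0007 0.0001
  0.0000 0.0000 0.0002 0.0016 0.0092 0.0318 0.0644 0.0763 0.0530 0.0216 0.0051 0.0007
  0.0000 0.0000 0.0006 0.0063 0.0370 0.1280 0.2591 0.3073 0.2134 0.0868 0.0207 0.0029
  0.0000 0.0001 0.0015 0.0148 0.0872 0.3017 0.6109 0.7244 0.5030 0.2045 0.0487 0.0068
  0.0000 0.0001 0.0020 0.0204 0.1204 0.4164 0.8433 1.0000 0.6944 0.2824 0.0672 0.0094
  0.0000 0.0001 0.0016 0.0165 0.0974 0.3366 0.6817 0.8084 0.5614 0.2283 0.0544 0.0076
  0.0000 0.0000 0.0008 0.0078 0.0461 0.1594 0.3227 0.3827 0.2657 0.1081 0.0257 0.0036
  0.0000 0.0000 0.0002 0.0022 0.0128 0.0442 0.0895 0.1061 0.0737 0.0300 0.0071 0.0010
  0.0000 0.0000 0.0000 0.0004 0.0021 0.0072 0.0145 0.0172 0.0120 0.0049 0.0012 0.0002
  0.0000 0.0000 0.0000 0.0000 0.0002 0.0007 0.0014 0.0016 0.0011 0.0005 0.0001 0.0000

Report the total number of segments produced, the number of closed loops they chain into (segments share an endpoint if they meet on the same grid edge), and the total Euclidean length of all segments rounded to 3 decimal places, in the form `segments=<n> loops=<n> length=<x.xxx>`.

cell (4,5): code 0100 → (4.443,6.000)–(5.000,5.366)
cell (4,6): code 1100 → (4.258,7.000)–(4.443,6.000)
cell (4,7): code 1100 → (4.696,8.000)–(4.258,7.000)
cell (4,8): code 1000 → (5.000,8.295)–(4.696,8.000)
cell (5,4): code 0100 → (5.988,5.000)–(6.000,4.995)
cell (5,5): code 1110 → (5.000,5.366)–(5.988,5.000)
cell (5,8): code 1001 → (6.000,8.678)–(5.000,8.295)
cell (6,4): code 0010 → (6.000,4.995)–(6.018,5.000)
cell (6,5): code 0111 → (6.018,5.000)–(7.000,5.227)
cell (6,8): code 1001 → (7.000,8.440)–(6.000,8.678)
cell (7,5): code 0010 → (7.000,5.227)–(7.743,6.000)
cell (7,6): code 0011 → (7.743,6.000)–(7.924,7.000)
cell (7,7): code 0011 → (7.924,7.000)–(7.495,8.000)
cell (7,8): code 0001 → (7.495,8.000)–(7.000,8.440)
total: 14 segments, chained into 1 closed loop(s), length Σ = 11.406222

segments=14 loops=1 length=11.406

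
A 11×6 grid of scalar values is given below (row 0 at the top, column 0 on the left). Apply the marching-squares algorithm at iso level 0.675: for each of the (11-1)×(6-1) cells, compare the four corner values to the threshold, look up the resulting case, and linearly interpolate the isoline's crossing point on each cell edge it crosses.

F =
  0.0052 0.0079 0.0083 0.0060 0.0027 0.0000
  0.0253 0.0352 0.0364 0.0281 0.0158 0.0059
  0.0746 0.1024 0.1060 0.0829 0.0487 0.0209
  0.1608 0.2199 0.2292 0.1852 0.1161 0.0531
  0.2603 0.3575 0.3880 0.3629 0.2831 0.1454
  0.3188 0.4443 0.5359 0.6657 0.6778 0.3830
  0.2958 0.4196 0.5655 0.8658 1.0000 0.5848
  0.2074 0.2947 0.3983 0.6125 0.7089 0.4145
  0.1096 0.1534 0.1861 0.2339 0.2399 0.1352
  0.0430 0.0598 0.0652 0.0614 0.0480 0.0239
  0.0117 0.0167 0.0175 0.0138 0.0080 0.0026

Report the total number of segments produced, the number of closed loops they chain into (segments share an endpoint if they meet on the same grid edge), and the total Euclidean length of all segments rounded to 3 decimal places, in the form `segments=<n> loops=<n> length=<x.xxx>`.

segments=10 loops=1 length=6.800

cell (4,3): code 0100 → (4.993,4.000)–(5.000,3.769)
cell (4,4): code 1000 → (5.000,4.009)–(4.993,4.000)
cell (5,2): code 0100 → (5.046,3.000)–(6.000,2.365)
cell (5,3): code 1110 → (5.000,3.769)–(5.046,3.000)
cell (5,4): code 1001 → (6.000,4.783)–(5.000,4.009)
cell (6,2): code 0010 → (6.000,2.365)–(6.753,3.000)
cell (6,3): code 0111 → (6.753,3.000)–(7.000,3.648)
cell (6,4): code 1001 → (7.000,4.115)–(6.000,4.783)
cell (7,3): code 0010 → (7.000,3.648)–(7.072,4.000)
cell (7,4): code 0001 → (7.072,4.000)–(7.000,4.115)
total: 10 segments, chained into 1 closed loop(s), length Σ = 6.799755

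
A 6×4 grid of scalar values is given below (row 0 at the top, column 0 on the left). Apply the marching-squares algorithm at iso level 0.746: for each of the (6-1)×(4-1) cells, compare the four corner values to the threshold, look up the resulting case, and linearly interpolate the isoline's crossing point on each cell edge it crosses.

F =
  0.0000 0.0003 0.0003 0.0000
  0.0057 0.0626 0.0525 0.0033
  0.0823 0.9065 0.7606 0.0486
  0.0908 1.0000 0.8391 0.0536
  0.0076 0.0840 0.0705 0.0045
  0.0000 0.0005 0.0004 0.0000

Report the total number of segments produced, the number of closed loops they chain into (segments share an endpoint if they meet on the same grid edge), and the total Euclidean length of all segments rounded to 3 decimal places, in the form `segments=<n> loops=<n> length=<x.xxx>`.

segments=8 loops=1 length=4.899

cell (1,0): code 0100 → (1.810,1.000)–(2.000,0.805)
cell (1,1): code 1100 → (1.979,2.000)–(1.810,1.000)
cell (1,2): code 1000 → (2.000,2.021)–(1.979,2.000)
cell (2,0): code 0110 → (2.000,0.805)–(3.000,0.721)
cell (2,2): code 1001 → (3.000,2.119)–(2.000,2.021)
cell (3,0): code 0010 → (3.000,0.721)–(3.277,1.000)
cell (3,1): code 0011 → (3.277,1.000)–(3.121,2.000)
cell (3,2): code 0001 → (3.121,2.000)–(3.000,2.119)
total: 8 segments, chained into 1 closed loop(s), length Σ = 4.899132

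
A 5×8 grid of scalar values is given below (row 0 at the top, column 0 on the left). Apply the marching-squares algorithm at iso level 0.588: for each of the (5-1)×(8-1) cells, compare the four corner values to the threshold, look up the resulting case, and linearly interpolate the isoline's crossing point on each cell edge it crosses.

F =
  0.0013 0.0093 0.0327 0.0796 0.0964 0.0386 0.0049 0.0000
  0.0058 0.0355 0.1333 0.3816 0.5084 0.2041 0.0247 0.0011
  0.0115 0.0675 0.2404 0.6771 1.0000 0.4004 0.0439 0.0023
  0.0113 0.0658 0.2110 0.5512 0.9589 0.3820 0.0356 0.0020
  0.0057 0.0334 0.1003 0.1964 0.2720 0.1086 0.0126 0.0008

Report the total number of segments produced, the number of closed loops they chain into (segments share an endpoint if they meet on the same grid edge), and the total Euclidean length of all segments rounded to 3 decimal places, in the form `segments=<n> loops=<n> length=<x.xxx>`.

cell (1,2): code 0100 → (1.698,3.000)–(2.000,2.796)
cell (1,3): code 1100 → (1.162,4.000)–(1.698,3.000)
cell (1,4): code 1000 → (2.000,4.687)–(1.162,4.000)
cell (2,2): code 0010 → (2.000,2.796)–(2.708,3.000)
cell (2,3): code 0111 → (2.708,3.000)–(3.000,3.090)
cell (2,4): code 1001 → (3.000,4.643)–(2.000,4.687)
cell (3,3): code 0010 → (3.000,3.090)–(3.540,4.000)
cell (3,4): code 0001 → (3.540,4.000)–(3.000,4.643)
total: 8 segments, chained into 1 closed loop(s), length Σ = 6.523591

segments=8 loops=1 length=6.524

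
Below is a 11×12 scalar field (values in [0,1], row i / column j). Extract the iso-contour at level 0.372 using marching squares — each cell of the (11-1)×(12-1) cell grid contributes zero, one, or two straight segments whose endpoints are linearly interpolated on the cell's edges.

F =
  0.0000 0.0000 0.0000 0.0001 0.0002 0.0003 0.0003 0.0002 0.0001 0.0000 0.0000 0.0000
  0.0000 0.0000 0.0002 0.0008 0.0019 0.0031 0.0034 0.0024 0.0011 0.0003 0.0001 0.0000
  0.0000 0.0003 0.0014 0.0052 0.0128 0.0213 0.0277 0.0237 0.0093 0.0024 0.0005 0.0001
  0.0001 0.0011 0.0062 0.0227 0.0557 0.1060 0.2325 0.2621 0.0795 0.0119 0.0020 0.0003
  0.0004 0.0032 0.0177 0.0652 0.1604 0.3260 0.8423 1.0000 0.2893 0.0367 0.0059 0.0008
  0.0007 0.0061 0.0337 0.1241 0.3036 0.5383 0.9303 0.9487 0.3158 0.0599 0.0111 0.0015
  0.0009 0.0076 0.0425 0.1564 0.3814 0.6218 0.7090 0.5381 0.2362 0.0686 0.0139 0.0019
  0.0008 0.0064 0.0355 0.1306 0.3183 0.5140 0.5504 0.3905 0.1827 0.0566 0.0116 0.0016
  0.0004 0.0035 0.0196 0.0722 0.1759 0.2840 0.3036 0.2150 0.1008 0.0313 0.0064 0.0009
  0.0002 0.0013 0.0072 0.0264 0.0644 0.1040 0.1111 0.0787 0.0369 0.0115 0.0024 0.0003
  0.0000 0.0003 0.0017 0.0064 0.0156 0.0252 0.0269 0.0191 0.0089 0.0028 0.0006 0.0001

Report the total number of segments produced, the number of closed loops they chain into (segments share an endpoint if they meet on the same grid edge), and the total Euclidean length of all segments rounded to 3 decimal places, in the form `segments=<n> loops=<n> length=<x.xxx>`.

segments=16 loops=1 length=13.253

cell (3,5): code 0100 → (3.229,6.000)–(4.000,5.089)
cell (3,6): code 1100 → (3.149,7.000)–(3.229,6.000)
cell (3,7): code 1000 → (4.000,7.884)–(3.149,7.000)
cell (4,4): code 0100 → (4.217,5.000)–(5.000,4.291)
cell (4,5): code 1110 → (4.000,5.089)–(4.217,5.000)
cell (4,7): code 1001 → (5.000,7.911)–(4.000,7.884)
cell (5,3): code 0100 → (5.879,4.000)–(6.000,3.958)
cell (5,4): code 1110 → (5.000,4.291)–(5.879,4.000)
cell (5,7): code 1001 → (6.000,7.550)–(5.000,7.911)
cell (6,3): code 0010 → (6.000,3.958)–(6.149,4.000)
cell (6,4): code 0111 → (6.149,4.000)–(7.000,4.274)
cell (6,7): code 1001 → (7.000,7.089)–(6.000,7.550)
cell (7,4): code 0010 → (7.000,4.274)–(7.617,5.000)
cell (7,5): code 0011 → (7.617,5.000)–(7.723,6.000)
cell (7,6): code 0011 → (7.723,6.000)–(7.105,7.000)
cell (7,7): code 0001 → (7.105,7.000)–(7.000,7.089)
total: 16 segments, chained into 1 closed loop(s), length Σ = 13.253303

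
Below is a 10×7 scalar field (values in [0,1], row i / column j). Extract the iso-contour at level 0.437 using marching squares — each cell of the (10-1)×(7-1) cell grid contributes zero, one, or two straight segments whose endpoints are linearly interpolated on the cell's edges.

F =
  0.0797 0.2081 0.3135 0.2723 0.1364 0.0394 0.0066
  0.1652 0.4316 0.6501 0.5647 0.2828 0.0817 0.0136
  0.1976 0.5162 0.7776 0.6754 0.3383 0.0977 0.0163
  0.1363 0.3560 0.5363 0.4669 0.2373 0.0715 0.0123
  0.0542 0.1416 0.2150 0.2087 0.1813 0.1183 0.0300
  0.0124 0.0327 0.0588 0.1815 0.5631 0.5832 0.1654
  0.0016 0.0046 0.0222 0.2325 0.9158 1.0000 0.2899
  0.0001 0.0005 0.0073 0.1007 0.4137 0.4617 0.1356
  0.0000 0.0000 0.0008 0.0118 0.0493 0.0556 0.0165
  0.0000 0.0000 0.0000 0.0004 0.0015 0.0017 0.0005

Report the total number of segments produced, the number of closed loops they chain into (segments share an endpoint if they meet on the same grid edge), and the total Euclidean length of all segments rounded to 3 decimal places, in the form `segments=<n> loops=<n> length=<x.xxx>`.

cell (0,1): code 0100 → (0.367,2.000)–(1.000,1.025)
cell (0,2): code 1100 → (0.563,3.000)–(0.367,2.000)
cell (0,3): code 1000 → (1.000,3.453)–(0.563,3.000)
cell (1,0): code 0100 → (1.064,1.000)–(2.000,0.751)
cell (1,1): code 1110 → (1.000,1.025)–(1.064,1.000)
cell (1,3): code 1001 → (2.000,3.707)–(1.000,3.453)
cell (2,0): code 0010 → (2.000,0.751)–(2.494,1.000)
cell (2,1): code 0111 → (2.494,1.000)–(3.000,1.449)
cell (2,3): code 1001 → (3.000,3.130)–(2.000,3.707)
cell (3,1): code 0010 → (3.000,1.449)–(3.309,2.000)
cell (3,2): code 0011 → (3.309,2.000)–(3.116,3.000)
cell (3,3): code 0001 → (3.116,3.000)–(3.000,3.130)
cell (4,3): code 0100 → (4.670,4.000)–(5.000,3.670)
cell (4,4): code 1100 → (4.686,5.000)–(4.670,4.000)
cell (4,5): code 1000 → (5.000,5.350)–(4.686,5.000)
cell (5,3): code 0110 → (5.000,3.670)–(6.000,3.299)
cell (5,5): code 1001 → (6.000,5.793)–(5.000,5.350)
cell (6,3): code 0010 → (6.000,3.299)–(6.954,4.000)
cell (6,4): code 0111 → (6.954,4.000)–(7.000,4.485)
cell (6,5): code 1001 → (7.000,5.076)–(6.000,5.793)
cell (7,4): code 0010 → (7.000,4.485)–(7.061,5.000)
cell (7,5): code 0001 → (7.061,5.000)–(7.000,5.076)
total: 22 segments, chained into 2 closed loop(s), length Σ = 16.703201

segments=22 loops=2 length=16.703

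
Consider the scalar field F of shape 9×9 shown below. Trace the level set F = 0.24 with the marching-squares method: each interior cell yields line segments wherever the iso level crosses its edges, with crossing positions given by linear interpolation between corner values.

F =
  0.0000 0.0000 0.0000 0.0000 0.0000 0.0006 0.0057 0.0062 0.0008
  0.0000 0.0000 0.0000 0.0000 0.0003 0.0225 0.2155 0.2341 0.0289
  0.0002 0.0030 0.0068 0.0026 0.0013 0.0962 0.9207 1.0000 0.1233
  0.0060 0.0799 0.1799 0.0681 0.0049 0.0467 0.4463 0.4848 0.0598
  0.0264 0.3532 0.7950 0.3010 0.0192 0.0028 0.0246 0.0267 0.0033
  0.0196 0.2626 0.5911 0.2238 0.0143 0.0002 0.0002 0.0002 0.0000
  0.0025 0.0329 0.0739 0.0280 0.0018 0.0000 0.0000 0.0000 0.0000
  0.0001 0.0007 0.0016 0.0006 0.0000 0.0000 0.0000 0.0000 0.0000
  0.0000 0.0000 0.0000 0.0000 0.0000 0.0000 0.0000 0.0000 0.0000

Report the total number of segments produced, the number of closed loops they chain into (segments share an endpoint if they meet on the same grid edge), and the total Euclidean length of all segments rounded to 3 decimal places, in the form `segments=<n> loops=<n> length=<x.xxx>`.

cell (1,5): code 0100 → (1.035,6.000)–(2.000,5.174)
cell (1,6): code 1100 → (1.008,7.000)–(1.035,6.000)
cell (1,7): code 1000 → (2.000,7.867)–(1.008,7.000)
cell (2,5): code 0110 → (2.000,5.174)–(3.000,5.484)
cell (2,7): code 1001 → (3.000,7.576)–(2.000,7.867)
cell (3,0): code 0100 → (3.586,1.000)–(4.000,0.654)
cell (3,1): code 1100 → (3.098,2.000)–(3.586,1.000)
cell (3,2): code 1100 → (3.738,3.000)–(3.098,2.000)
cell (3,3): code 1000 → (4.000,3.216)–(3.738,3.000)
cell (3,5): code 0010 → (3.000,5.484)–(3.489,6.000)
cell (3,6): code 0011 → (3.489,6.000)–(3.534,7.000)
cell (3,7): code 0001 → (3.534,7.000)–(3.000,7.576)
cell (4,0): code 0110 → (4.000,0.654)–(5.000,0.907)
cell (4,2): code 1011 → (5.000,2.956)–(4.790,3.000)
cell (4,3): code 0001 → (4.790,3.000)–(4.000,3.216)
cell (5,0): code 0010 → (5.000,0.907)–(5.098,1.000)
cell (5,1): code 0011 → (5.098,1.000)–(5.679,2.000)
cell (5,2): code 0001 → (5.679,2.000)–(5.000,2.956)
total: 18 segments, chained into 2 closed loop(s), length Σ = 15.883661

segments=18 loops=2 length=15.884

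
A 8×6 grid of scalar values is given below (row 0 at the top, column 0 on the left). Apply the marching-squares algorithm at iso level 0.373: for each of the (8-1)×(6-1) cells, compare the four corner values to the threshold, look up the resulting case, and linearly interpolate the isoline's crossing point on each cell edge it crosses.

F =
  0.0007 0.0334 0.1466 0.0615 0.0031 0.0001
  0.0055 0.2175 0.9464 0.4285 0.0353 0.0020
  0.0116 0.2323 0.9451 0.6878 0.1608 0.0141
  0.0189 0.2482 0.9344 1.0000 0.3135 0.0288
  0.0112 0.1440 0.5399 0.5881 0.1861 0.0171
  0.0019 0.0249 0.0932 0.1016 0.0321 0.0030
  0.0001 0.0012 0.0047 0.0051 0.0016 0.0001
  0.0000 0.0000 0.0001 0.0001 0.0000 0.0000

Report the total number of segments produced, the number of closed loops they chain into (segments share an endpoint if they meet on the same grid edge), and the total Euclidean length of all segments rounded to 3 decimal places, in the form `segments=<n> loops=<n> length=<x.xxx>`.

cell (0,1): code 0100 → (0.283,2.000)–(1.000,1.213)
cell (0,2): code 1100 → (0.849,3.000)–(0.283,2.000)
cell (0,3): code 1000 → (1.000,3.141)–(0.849,3.000)
cell (1,1): code 0110 → (1.000,1.213)–(2.000,1.197)
cell (1,3): code 1001 → (2.000,3.597)–(1.000,3.141)
cell (2,1): code 0110 → (2.000,1.197)–(3.000,1.182)
cell (2,3): code 1001 → (3.000,3.913)–(2.000,3.597)
cell (3,1): code 0110 → (3.000,1.182)–(4.000,1.578)
cell (3,3): code 1001 → (4.000,3.535)–(3.000,3.913)
cell (4,1): code 0010 → (4.000,1.578)–(4.374,2.000)
cell (4,2): code 0011 → (4.374,2.000)–(4.442,3.000)
cell (4,3): code 0001 → (4.442,3.000)–(4.000,3.535)
total: 12 segments, chained into 1 closed loop(s), length Σ = 10.972929

segments=12 loops=1 length=10.973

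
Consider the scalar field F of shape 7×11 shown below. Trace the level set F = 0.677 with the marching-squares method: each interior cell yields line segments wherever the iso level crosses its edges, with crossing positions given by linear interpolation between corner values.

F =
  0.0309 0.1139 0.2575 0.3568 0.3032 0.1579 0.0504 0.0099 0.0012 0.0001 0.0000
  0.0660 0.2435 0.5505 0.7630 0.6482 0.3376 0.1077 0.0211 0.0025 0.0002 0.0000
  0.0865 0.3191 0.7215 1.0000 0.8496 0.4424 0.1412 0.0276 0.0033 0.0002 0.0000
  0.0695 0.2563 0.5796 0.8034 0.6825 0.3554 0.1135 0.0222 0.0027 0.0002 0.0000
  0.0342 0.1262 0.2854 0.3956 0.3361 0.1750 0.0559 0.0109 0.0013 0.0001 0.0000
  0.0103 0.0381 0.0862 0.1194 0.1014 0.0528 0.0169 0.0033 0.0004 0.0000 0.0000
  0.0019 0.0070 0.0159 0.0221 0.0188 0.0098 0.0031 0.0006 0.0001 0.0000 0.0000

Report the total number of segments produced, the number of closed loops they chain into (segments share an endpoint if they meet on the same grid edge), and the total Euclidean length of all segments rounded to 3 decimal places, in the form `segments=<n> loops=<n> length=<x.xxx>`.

cell (0,2): code 0100 → (0.788,3.000)–(1.000,2.595)
cell (0,3): code 1000 → (1.000,3.749)–(0.788,3.000)
cell (1,1): code 0100 → (1.740,2.000)–(2.000,1.889)
cell (1,2): code 1110 → (1.000,2.595)–(1.740,2.000)
cell (1,3): code 1101 → (1.143,4.000)–(1.000,3.749)
cell (1,4): code 1000 → (2.000,4.424)–(1.143,4.000)
cell (2,1): code 0010 → (2.000,1.889)–(2.314,2.000)
cell (2,2): code 0111 → (2.314,2.000)–(3.000,2.435)
cell (2,4): code 1001 → (3.000,4.017)–(2.000,4.424)
cell (3,2): code 0010 → (3.000,2.435)–(3.310,3.000)
cell (3,3): code 0011 → (3.310,3.000)–(3.016,4.000)
cell (3,4): code 0001 → (3.016,4.000)–(3.000,4.017)
total: 12 segments, chained into 1 closed loop(s), length Σ = 7.647036

segments=12 loops=1 length=7.647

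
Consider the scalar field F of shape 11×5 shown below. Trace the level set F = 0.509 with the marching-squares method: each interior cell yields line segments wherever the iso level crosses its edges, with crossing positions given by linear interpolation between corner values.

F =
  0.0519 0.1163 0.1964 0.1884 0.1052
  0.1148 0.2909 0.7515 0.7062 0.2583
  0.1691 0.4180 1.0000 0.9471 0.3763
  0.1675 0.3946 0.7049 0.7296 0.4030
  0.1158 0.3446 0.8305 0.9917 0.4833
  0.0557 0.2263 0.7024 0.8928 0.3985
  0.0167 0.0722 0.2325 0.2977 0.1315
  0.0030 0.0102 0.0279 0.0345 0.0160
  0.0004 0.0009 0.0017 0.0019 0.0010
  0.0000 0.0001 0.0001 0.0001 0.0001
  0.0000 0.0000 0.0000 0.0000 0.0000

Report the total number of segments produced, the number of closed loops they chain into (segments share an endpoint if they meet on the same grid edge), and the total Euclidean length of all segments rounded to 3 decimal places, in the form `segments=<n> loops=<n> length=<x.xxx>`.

segments=14 loops=1 length=13.094

cell (0,1): code 0100 → (0.563,2.000)–(1.000,1.474)
cell (0,2): code 1100 → (0.619,3.000)–(0.563,2.000)
cell (0,3): code 1000 → (1.000,3.440)–(0.619,3.000)
cell (1,1): code 0110 → (1.000,1.474)–(2.000,1.156)
cell (1,3): code 1001 → (2.000,3.768)–(1.000,3.440)
cell (2,1): code 0110 → (2.000,1.156)–(3.000,1.369)
cell (2,3): code 1001 → (3.000,3.675)–(2.000,3.768)
cell (3,1): code 0110 → (3.000,1.369)–(4.000,1.338)
cell (3,3): code 1001 → (4.000,3.949)–(3.000,3.675)
cell (4,1): code 0110 → (4.000,1.338)–(5.000,1.594)
cell (4,3): code 1001 → (5.000,3.776)–(4.000,3.949)
cell (5,1): code 0010 → (5.000,1.594)–(5.412,2.000)
cell (5,2): code 0011 → (5.412,2.000)–(5.645,3.000)
cell (5,3): code 0001 → (5.645,3.000)–(5.000,3.776)
total: 14 segments, chained into 1 closed loop(s), length Σ = 13.094423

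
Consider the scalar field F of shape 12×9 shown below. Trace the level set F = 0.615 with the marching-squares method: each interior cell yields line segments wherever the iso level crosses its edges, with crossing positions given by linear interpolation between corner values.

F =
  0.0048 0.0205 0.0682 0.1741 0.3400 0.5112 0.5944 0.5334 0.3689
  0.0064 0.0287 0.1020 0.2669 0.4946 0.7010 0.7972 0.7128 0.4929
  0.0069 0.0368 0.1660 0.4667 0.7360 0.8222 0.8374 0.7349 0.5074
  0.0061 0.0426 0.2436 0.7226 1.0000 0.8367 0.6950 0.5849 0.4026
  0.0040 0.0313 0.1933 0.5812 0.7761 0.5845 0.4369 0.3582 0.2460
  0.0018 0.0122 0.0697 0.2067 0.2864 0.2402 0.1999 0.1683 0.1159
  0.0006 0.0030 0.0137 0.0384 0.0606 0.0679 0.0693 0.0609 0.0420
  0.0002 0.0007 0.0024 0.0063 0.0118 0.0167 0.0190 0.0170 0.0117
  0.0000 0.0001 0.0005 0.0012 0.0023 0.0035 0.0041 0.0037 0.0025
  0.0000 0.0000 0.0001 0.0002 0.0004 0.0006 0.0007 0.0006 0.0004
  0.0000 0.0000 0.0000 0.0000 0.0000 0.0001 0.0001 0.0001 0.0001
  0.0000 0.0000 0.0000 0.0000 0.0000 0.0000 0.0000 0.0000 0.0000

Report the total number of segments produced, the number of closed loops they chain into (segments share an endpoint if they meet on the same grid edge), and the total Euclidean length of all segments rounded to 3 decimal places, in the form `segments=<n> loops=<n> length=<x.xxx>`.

segments=18 loops=1 length=13.513

cell (0,4): code 0100 → (0.547,5.000)–(1.000,4.583)
cell (0,5): code 1100 → (0.102,6.000)–(0.547,5.000)
cell (0,6): code 1100 → (0.455,7.000)–(0.102,6.000)
cell (0,7): code 1000 → (1.000,7.445)–(0.455,7.000)
cell (1,3): code 0100 → (1.499,4.000)–(2.000,3.551)
cell (1,4): code 1110 → (1.000,4.583)–(1.499,4.000)
cell (1,7): code 1001 → (2.000,7.527)–(1.000,7.445)
cell (2,2): code 0100 → (2.580,3.000)–(3.000,2.775)
cell (2,3): code 1110 → (2.000,3.551)–(2.580,3.000)
cell (2,6): code 1011 → (3.000,6.727)–(2.799,7.000)
cell (2,7): code 0001 → (2.799,7.000)–(2.000,7.527)
cell (3,2): code 0010 → (3.000,2.775)–(3.761,3.000)
cell (3,3): code 0111 → (3.761,3.000)–(4.000,3.173)
cell (3,4): code 1011 → (4.000,4.841)–(3.879,5.000)
cell (3,5): code 0011 → (3.879,5.000)–(3.310,6.000)
cell (3,6): code 0001 → (3.310,6.000)–(3.000,6.727)
cell (4,3): code 0010 → (4.000,3.173)–(4.329,4.000)
cell (4,4): code 0001 → (4.329,4.000)–(4.000,4.841)
total: 18 segments, chained into 1 closed loop(s), length Σ = 13.512842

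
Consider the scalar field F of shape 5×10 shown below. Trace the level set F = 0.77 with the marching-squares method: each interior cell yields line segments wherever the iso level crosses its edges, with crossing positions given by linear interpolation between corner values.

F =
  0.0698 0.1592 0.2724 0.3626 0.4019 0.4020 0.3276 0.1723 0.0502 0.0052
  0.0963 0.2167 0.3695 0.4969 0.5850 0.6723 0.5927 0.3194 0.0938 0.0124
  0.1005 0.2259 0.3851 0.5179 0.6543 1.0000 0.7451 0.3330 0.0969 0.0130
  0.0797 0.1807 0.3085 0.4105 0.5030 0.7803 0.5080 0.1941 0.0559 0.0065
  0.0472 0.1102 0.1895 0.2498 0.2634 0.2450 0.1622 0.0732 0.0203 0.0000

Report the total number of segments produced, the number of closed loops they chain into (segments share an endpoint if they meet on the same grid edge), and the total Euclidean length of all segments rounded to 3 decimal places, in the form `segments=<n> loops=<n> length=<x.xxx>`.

cell (1,4): code 0100 → (1.298,5.000)–(2.000,4.335)
cell (1,5): code 1000 → (2.000,5.902)–(1.298,5.000)
cell (2,4): code 0110 → (2.000,4.335)–(3.000,4.963)
cell (2,5): code 1001 → (3.000,5.038)–(2.000,5.902)
cell (3,4): code 0010 → (3.000,4.963)–(3.019,5.000)
cell (3,5): code 0001 → (3.019,5.000)–(3.000,5.038)
total: 6 segments, chained into 1 closed loop(s), length Σ = 4.697305

segments=6 loops=1 length=4.697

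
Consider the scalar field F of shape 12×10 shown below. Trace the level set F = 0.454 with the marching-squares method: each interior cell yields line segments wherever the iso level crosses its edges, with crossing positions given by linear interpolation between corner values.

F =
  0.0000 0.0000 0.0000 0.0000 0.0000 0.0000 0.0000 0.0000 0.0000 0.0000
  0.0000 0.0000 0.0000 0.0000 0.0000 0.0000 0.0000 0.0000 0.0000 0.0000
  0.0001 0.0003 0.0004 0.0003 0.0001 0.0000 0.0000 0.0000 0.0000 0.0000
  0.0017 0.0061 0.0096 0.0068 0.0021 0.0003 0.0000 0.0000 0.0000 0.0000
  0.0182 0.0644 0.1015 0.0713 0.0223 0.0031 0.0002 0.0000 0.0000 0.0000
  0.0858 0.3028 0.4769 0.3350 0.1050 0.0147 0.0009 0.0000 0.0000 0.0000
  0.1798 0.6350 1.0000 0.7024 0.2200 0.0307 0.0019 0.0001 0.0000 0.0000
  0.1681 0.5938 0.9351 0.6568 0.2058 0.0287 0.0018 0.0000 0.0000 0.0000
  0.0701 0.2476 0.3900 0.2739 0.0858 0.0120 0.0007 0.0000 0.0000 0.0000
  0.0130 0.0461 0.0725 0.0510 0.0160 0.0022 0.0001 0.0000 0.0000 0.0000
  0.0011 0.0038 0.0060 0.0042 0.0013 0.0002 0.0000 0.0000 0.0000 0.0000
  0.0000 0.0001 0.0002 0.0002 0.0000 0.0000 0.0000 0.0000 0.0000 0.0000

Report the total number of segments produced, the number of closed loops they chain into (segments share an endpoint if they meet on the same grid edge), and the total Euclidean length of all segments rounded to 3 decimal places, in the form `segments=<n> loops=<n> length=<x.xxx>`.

segments=12 loops=1 length=9.110

cell (4,1): code 0100 → (4.939,2.000)–(5.000,1.868)
cell (4,2): code 1000 → (5.000,2.161)–(4.939,2.000)
cell (5,0): code 0100 → (5.455,1.000)–(6.000,0.602)
cell (5,1): code 1110 → (5.000,1.868)–(5.455,1.000)
cell (5,2): code 1101 → (5.324,3.000)–(5.000,2.161)
cell (5,3): code 1000 → (6.000,3.515)–(5.324,3.000)
cell (6,0): code 0110 → (6.000,0.602)–(7.000,0.672)
cell (6,3): code 1001 → (7.000,3.450)–(6.000,3.515)
cell (7,0): code 0010 → (7.000,0.672)–(7.404,1.000)
cell (7,1): code 0011 → (7.404,1.000)–(7.883,2.000)
cell (7,2): code 0011 → (7.883,2.000)–(7.530,3.000)
cell (7,3): code 0001 → (7.530,3.000)–(7.000,3.450)
total: 12 segments, chained into 1 closed loop(s), length Σ = 9.110351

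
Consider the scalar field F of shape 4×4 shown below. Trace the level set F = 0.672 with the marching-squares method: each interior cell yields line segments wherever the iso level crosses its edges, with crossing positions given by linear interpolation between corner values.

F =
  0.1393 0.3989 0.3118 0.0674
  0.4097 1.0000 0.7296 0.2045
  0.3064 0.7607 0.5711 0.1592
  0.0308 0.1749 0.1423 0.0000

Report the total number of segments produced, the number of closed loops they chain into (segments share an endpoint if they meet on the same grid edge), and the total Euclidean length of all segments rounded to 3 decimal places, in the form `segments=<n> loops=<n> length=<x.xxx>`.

cell (0,0): code 0100 → (0.454,1.000)–(1.000,0.444)
cell (0,1): code 1100 → (0.862,2.000)–(0.454,1.000)
cell (0,2): code 1000 → (1.000,2.110)–(0.862,2.000)
cell (1,0): code 0110 → (1.000,0.444)–(2.000,0.805)
cell (1,1): code 1011 → (2.000,1.468)–(1.363,2.000)
cell (1,2): code 0001 → (1.363,2.000)–(1.000,2.110)
cell (2,0): code 0010 → (2.000,0.805)–(2.151,1.000)
cell (2,1): code 0001 → (2.151,1.000)–(2.000,1.468)
total: 8 segments, chained into 1 closed loop(s), length Σ = 5.046013

segments=8 loops=1 length=5.046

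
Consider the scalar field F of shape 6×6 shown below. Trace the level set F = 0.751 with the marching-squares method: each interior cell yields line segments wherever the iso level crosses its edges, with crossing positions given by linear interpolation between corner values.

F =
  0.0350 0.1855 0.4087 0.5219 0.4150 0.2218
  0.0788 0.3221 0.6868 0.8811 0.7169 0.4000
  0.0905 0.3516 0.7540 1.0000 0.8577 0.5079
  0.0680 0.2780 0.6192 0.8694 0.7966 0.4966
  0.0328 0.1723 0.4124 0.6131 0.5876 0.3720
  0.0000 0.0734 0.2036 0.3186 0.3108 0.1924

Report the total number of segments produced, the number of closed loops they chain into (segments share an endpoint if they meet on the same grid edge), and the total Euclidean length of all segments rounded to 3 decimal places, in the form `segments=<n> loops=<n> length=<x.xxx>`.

cell (0,2): code 0100 → (0.638,3.000)–(1.000,2.330)
cell (0,3): code 1000 → (1.000,3.792)–(0.638,3.000)
cell (1,1): code 0100 → (1.955,2.000)–(2.000,1.993)
cell (1,2): code 1110 → (1.000,2.330)–(1.955,2.000)
cell (1,3): code 1101 → (1.242,4.000)–(1.000,3.792)
cell (1,4): code 1000 → (2.000,4.305)–(1.242,4.000)
cell (2,1): code 0010 → (2.000,1.993)–(2.022,2.000)
cell (2,2): code 0111 → (2.022,2.000)–(3.000,2.527)
cell (2,4): code 1001 → (3.000,4.152)–(2.000,4.305)
cell (3,2): code 0010 → (3.000,2.527)–(3.462,3.000)
cell (3,3): code 0011 → (3.462,3.000)–(3.218,4.000)
cell (3,4): code 0001 → (3.218,4.000)–(3.000,4.152)
total: 12 segments, chained into 1 closed loop(s), length Σ = 7.926776

segments=12 loops=1 length=7.927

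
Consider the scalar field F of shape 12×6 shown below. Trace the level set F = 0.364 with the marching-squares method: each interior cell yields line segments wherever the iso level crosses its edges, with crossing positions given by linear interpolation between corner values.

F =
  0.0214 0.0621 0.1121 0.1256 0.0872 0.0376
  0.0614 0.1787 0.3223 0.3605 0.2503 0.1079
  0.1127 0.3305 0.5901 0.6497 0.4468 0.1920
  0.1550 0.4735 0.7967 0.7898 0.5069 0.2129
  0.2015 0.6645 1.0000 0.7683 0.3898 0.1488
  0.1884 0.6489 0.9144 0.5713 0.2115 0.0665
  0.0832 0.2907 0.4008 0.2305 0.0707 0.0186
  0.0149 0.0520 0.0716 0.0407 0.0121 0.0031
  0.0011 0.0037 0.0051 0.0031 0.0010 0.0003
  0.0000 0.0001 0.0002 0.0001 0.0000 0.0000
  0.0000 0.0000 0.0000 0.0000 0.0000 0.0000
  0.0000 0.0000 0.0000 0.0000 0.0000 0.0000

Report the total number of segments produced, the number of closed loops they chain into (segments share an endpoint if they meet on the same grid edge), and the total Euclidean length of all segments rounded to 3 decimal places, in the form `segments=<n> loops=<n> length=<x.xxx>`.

cell (1,1): code 0100 → (1.156,2.000)–(2.000,1.129)
cell (1,2): code 1100 → (1.012,3.000)–(1.156,2.000)
cell (1,3): code 1100 → (1.579,4.000)–(1.012,3.000)
cell (1,4): code 1000 → (2.000,4.325)–(1.579,4.000)
cell (2,0): code 0100 → (2.234,1.000)–(3.000,0.656)
cell (2,1): code 1110 → (2.000,1.129)–(2.234,1.000)
cell (2,4): code 1001 → (3.000,4.486)–(2.000,4.325)
cell (3,0): code 0110 → (3.000,0.656)–(4.000,0.351)
cell (3,4): code 1001 → (4.000,4.107)–(3.000,4.486)
cell (4,0): code 0110 → (4.000,0.351)–(5.000,0.381)
cell (4,3): code 1011 → (5.000,3.576)–(4.145,4.000)
cell (4,4): code 0001 → (4.145,4.000)–(4.000,4.107)
cell (5,0): code 0010 → (5.000,0.381)–(5.795,1.000)
cell (5,1): code 0111 → (5.795,1.000)–(6.000,1.666)
cell (5,2): code 1011 → (6.000,2.216)–(5.608,3.000)
cell (5,3): code 0001 → (5.608,3.000)–(5.000,3.576)
cell (6,1): code 0010 → (6.000,1.666)–(6.112,2.000)
cell (6,2): code 0001 → (6.112,2.000)–(6.000,2.216)
total: 18 segments, chained into 1 closed loop(s), length Σ = 14.288453

segments=18 loops=1 length=14.288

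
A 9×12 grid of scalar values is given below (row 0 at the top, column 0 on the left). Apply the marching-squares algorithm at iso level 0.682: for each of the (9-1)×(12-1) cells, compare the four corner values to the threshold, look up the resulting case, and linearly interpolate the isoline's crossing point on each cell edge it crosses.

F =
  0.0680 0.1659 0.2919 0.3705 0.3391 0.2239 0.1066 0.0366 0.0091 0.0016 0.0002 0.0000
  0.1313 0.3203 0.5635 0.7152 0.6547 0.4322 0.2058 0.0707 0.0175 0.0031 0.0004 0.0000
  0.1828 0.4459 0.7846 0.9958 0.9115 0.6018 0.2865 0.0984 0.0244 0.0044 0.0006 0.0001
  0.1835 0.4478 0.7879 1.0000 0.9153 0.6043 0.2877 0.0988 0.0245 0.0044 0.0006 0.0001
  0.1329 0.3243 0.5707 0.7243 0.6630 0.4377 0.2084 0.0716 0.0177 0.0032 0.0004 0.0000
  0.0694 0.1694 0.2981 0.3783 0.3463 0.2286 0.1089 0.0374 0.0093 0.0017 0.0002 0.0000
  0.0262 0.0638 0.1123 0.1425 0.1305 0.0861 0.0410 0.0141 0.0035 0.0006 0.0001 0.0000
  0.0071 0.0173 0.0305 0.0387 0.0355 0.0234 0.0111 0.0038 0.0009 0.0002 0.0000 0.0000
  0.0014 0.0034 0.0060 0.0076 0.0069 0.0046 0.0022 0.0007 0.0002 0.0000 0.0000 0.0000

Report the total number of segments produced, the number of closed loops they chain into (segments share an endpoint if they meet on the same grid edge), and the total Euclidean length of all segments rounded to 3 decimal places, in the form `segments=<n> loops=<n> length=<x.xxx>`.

segments=14 loops=1 length=9.900

cell (0,2): code 0100 → (0.904,3.000)–(1.000,2.781)
cell (0,3): code 1000 → (1.000,3.549)–(0.904,3.000)
cell (1,1): code 0100 → (1.536,2.000)–(2.000,1.697)
cell (1,2): code 1110 → (1.000,2.781)–(1.536,2.000)
cell (1,3): code 1101 → (1.106,4.000)–(1.000,3.549)
cell (1,4): code 1000 → (2.000,4.741)–(1.106,4.000)
cell (2,1): code 0110 → (2.000,1.697)–(3.000,1.689)
cell (2,4): code 1001 → (3.000,4.750)–(2.000,4.741)
cell (3,1): code 0010 → (3.000,1.689)–(3.488,2.000)
cell (3,2): code 0111 → (3.488,2.000)–(4.000,2.725)
cell (3,3): code 1011 → (4.000,3.690)–(3.925,4.000)
cell (3,4): code 0001 → (3.925,4.000)–(3.000,4.750)
cell (4,2): code 0010 → (4.000,2.725)–(4.122,3.000)
cell (4,3): code 0001 → (4.122,3.000)–(4.000,3.690)
total: 14 segments, chained into 1 closed loop(s), length Σ = 9.900178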